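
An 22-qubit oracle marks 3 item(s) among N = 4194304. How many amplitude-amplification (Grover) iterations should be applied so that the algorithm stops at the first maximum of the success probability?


After j Grover iterations the success probability is P(j) = sin^2((2j+1)*theta), where sin(theta) = sqrt(k/N).
N = 2^22 = 4194304, k = 3
sin(theta) = sqrt(k/N) = 0.0008457279334
theta = arcsin(sqrt(k/N)) = 0.0008457280342 rad
P(j) reaches its first maximum when (2j+1)*theta is as close as possible to pi/2, i.e. j = round(pi/(4*theta) - 1/2).
pi/(4*theta) - 1/2 = 928.1652
(For comparison, the common estimate pi/4 * sqrt(N/k) = 928.6653; the exact maximiser is used here.)
Optimal iterations = 928

928


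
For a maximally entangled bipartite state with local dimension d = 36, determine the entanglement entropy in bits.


For a maximally entangled state in d x d:
S = log2(d) = log2(36)
= 5.1699

5.1699


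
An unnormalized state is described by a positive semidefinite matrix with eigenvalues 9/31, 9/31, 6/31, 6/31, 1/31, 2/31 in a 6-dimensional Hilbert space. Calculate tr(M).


tr(M) = sum of eigenvalues
= 9/31 + 9/31 + 6/31 + 6/31 + 1/31 + 2/31
= 33/31
= 1.0645

1.0645


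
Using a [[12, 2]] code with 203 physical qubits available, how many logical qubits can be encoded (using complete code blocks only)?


Each code block uses 12 physical qubits for 2 logical qubit(s).
Number of complete blocks = floor(203 / 12) = 16
Logical qubits = 16 * 2
= 32

32


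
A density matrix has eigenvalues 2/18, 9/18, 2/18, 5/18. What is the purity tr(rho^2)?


tr(rho^2) = sum of eigenvalues squared
= (2/18)^2 + (9/18)^2 + (2/18)^2 + (5/18)^2
= (4 + 81 + 4 + 25) / 324
= 114/324
= 0.3519

0.3519


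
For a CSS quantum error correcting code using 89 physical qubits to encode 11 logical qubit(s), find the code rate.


Code rate R = k/n
= 11/89
= 0.1236

0.1236


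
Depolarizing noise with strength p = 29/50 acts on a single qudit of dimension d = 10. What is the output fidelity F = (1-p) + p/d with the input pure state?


F = (1-p) + p/d
= (1 - 0.5800) + 0.5800/10
= 0.4200 + 0.0580
= 0.4780

0.4780


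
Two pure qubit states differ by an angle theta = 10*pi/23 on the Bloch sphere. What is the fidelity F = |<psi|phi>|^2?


For states separated by angle theta on Bloch sphere:
F = cos^2(theta/2)
theta = 10*pi/23 = 1.3659
theta/2 = 0.6830
cos(theta/2) = 0.7757
F = 0.6017

0.6017


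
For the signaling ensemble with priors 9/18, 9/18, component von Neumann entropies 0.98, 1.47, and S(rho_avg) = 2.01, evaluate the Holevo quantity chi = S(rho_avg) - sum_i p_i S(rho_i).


chi = S(rho) - sum_i p_i * S(rho_i)
Weighted entropy = 9/18 * 0.98 + 9/18 * 1.47
= 1.2250
chi = 2.01 - 1.2250
= 0.7850

0.7850


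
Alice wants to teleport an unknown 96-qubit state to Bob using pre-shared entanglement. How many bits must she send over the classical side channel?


Quantum teleportation requires 2 classical bits per qubit teleported.
96 qubit(s) -> 2 * 96 = 192 classical bits

192


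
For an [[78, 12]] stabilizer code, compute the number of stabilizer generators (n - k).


For an [[n,k]] stabilizer code:
Number of stabilizer generators = n - k
= 78 - 12
= 66

66


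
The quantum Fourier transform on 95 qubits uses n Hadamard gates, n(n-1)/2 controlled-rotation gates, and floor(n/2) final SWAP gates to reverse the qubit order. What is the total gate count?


Hadamard gates: 95
Controlled rotations: n*(n-1)/2 = 95*94/2 = 4465
SWAP gates: floor(n/2) = floor(95/2) = 47
Total = 95 + 4465 + 47
= 4607

4607


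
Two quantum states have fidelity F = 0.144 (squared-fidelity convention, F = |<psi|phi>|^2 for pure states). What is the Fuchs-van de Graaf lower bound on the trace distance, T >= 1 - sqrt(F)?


Fuchs-van de Graaf (squared-fidelity convention): 1 - sqrt(F) <= T <= sqrt(1 - F).
Lower bound: T >= 1 - sqrt(F)
sqrt(F) = sqrt(0.144) = 0.3795
T >= 1 - 0.3795
T >= 0.6205

0.6205


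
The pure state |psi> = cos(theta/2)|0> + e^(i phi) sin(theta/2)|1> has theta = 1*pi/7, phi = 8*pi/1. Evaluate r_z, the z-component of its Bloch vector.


theta = 0.4488, phi = 25.1327
r_z = cos(theta) = 0.9010

0.9010


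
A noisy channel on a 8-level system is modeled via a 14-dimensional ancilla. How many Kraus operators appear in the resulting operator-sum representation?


Tracing out the environment in an orthonormal basis {|i>_E} gives Kraus operators K_i = <i|_E U |0>_E.
Number of Kraus operators = dim(H_env) = d_env
= 14

14


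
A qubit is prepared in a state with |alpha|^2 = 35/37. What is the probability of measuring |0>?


|alpha|^2 = 35/37 = 0.9459
|beta|^2 = 1 - 35/37 = 2/37 = 0.0541
P(|0>) = |alpha|^2 = 0.9459

0.9459


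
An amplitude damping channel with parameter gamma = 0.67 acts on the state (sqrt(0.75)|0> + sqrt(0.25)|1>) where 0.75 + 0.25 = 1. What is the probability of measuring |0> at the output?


For amplitude damping with parameter gamma on state sqrt(a)|0> + sqrt(b)|1>:
alpha^2 = 0.75, beta^2 = 0.25
P(|0>) = alpha^2 + gamma * beta^2
= 0.75 + 0.67 * 0.25
= 0.75 + 0.1675
= 0.9175

0.9175


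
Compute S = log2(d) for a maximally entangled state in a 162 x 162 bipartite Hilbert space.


For a maximally entangled state in d x d:
S = log2(d) = log2(162)
= 7.3399

7.3399


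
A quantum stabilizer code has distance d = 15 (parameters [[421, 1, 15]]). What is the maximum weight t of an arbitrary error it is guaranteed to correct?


Code parameters: [[421, 1, 15]], distance d = 15.
Number of correctable errors = floor((d-1)/2)
= floor((15 - 1)/2)
= floor(14/2)
= 7

7


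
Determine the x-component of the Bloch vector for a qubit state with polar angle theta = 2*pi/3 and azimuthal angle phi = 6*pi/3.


theta = 2.0944, phi = 6.2832
r_x = sin(theta)*cos(phi) = 0.8660 * 1.0000
r_x = 0.8660

0.8660


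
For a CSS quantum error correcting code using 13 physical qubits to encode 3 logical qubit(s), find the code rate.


Code rate R = k/n
= 3/13
= 0.2308

0.2308


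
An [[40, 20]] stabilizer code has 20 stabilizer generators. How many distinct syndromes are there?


Each stabilizer generator gives a binary (+1 or -1) measurement outcome.
With 20 independent generators:
Total syndromes = 2^20
= 1048576

1048576


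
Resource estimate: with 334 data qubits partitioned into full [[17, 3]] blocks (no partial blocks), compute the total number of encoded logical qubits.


Each code block uses 17 physical qubits for 3 logical qubit(s).
Number of complete blocks = floor(334 / 17) = 19
Logical qubits = 19 * 3
= 57

57


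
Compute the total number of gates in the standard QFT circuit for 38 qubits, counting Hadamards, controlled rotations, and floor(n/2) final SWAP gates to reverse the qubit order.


Hadamard gates: 38
Controlled rotations: n*(n-1)/2 = 38*37/2 = 703
SWAP gates: floor(n/2) = floor(38/2) = 19
Total = 38 + 703 + 19
= 760

760


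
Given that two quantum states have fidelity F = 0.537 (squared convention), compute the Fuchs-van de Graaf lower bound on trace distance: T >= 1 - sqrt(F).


Fuchs-van de Graaf (squared-fidelity convention): 1 - sqrt(F) <= T <= sqrt(1 - F).
Lower bound: T >= 1 - sqrt(F)
sqrt(F) = sqrt(0.537) = 0.7328
T >= 1 - 0.7328
T >= 0.2672

0.2672


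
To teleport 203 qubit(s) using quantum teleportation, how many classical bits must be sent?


Quantum teleportation requires 2 classical bits per qubit teleported.
203 qubit(s) -> 2 * 203 = 406 classical bits

406


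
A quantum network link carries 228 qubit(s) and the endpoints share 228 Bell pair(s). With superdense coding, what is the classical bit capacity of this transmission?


Superdense coding allows 2 classical bits per shared entangled pair.
228 pair(s) -> 2 * 228 = 456 classical bits

456


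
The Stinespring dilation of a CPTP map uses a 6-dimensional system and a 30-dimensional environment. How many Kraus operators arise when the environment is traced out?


Tracing out the environment in an orthonormal basis {|i>_E} gives Kraus operators K_i = <i|_E U |0>_E.
Number of Kraus operators = dim(H_env) = d_env
= 30

30


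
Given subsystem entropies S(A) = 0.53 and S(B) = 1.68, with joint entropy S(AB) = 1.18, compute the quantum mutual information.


I(A:B) = S(A) + S(B) - S(AB)
= 0.53 + 1.68 - 1.18
= 1.0300

1.0300


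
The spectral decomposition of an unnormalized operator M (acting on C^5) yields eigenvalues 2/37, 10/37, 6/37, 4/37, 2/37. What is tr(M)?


tr(M) = sum of eigenvalues
= 2/37 + 10/37 + 6/37 + 4/37 + 2/37
= 24/37
= 0.6486

0.6486


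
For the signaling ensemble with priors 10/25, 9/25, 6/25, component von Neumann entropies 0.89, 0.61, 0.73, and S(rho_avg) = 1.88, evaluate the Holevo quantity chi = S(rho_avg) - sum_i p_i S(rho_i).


chi = S(rho) - sum_i p_i * S(rho_i)
Weighted entropy = 10/25 * 0.89 + 9/25 * 0.61 + 6/25 * 0.73
= 0.7508
chi = 1.88 - 0.7508
= 1.1292

1.1292


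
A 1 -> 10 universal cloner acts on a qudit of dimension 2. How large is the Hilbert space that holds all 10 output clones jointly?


Output space = H^(tensor 10) where dim(H) = 2
dim = 2^10
= 4 (after 2 factors)
= 8 (after 3 factors)
= 16 (after 4 factors)
= 32 (after 5 factors)
= 64 (after 6 factors)
= 128 (after 7 factors)
= 256 (after 8 factors)
= 512 (after 9 factors)
= 1024 (after 10 factors)
= 1024

1024


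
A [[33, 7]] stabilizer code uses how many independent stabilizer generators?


For an [[n,k]] stabilizer code:
Number of stabilizer generators = n - k
= 33 - 7
= 26

26


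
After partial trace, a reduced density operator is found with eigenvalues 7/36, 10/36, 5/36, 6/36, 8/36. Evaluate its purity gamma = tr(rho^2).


tr(rho^2) = sum of eigenvalues squared
= (7/36)^2 + (10/36)^2 + (5/36)^2 + (6/36)^2 + (8/36)^2
= (49 + 100 + 25 + 36 + 64) / 1296
= 274/1296
= 0.2114

0.2114


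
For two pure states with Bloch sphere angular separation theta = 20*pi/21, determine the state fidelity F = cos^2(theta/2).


For states separated by angle theta on Bloch sphere:
F = cos^2(theta/2)
theta = 20*pi/21 = 2.9920
theta/2 = 1.4960
cos(theta/2) = 0.0747
F = 0.0056

0.0056


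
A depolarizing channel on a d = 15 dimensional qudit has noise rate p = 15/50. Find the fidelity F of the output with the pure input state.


F = (1-p) + p/d
= (1 - 0.3000) + 0.3000/15
= 0.7000 + 0.0200
= 0.7200

0.7200


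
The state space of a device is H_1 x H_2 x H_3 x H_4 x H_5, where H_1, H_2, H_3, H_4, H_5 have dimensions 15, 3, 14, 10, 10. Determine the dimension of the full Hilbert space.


dim(H_1 x H_2 x H_3 x H_4 x H_5) = 15 * 3 * 14 * 10 * 10
= 45 * 14 * 10 * 10
= 630 * 10 * 10
= 6300 * 10
= 63000

63000


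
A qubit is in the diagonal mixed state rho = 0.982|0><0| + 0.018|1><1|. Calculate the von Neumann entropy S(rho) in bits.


S = -p*log2(p) - (1-p)*log2(1-p)
p = 0.9820, 1-p = 0.0180
= -0.9820 * log2(0.9820) - 0.0180 * log2(0.0180)
= -(-0.0257) - (-0.1043)
= 0.1301

0.1301


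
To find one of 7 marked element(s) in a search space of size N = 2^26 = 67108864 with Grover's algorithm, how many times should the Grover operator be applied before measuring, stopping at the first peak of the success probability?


After j Grover iterations the success probability is P(j) = sin^2((2j+1)*theta), where sin(theta) = sqrt(k/N).
N = 2^26 = 67108864, k = 7
sin(theta) = sqrt(k/N) = 0.0003229676893
theta = arcsin(sqrt(k/N)) = 0.000322967695 rad
P(j) reaches its first maximum when (2j+1)*theta is as close as possible to pi/2, i.e. j = round(pi/(4*theta) - 1/2).
pi/(4*theta) - 1/2 = 2431.3165
(For comparison, the common estimate pi/4 * sqrt(N/k) = 2431.8165; the exact maximiser is used here.)
Optimal iterations = 2431

2431


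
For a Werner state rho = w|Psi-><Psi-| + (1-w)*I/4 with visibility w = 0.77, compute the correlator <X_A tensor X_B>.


|Psi-> = (|01> - |10>)/sqrt(2)
For the pure Bell state, <X_A X_B> = -1 (Bell-state Pauli correlator).
The maximally-mixed part I/4 has tr(I/4 * P tensor P) = 0 for any traceless Pauli P.
So <X_A X_B>_rho = w * (-1) + (1 - w) * 0
= 0.77 * (-1)
= -0.7700

-0.7700


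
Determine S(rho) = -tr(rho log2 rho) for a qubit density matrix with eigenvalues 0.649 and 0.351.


S = -p*log2(p) - (1-p)*log2(1-p)
p = 0.6490, 1-p = 0.3510
= -0.6490 * log2(0.6490) - 0.3510 * log2(0.3510)
= -(-0.4048) - (-0.5302)
= 0.9350

0.9350


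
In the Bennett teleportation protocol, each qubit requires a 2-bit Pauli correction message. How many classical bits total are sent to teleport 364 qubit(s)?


Quantum teleportation requires 2 classical bits per qubit teleported.
364 qubit(s) -> 2 * 364 = 728 classical bits

728


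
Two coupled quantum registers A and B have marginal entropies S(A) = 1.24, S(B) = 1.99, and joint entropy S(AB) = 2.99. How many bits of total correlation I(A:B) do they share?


I(A:B) = S(A) + S(B) - S(AB)
= 1.24 + 1.99 - 2.99
= 0.2400

0.2400


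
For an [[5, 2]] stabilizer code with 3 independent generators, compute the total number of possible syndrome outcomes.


Each stabilizer generator gives a binary (+1 or -1) measurement outcome.
With 3 independent generators:
Total syndromes = 2^3
= 8

8


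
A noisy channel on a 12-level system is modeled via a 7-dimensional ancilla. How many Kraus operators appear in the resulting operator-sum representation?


Tracing out the environment in an orthonormal basis {|i>_E} gives Kraus operators K_i = <i|_E U |0>_E.
Number of Kraus operators = dim(H_env) = d_env
= 7

7


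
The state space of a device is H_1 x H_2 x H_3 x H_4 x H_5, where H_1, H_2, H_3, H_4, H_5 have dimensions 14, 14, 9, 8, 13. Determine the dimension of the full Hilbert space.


dim(H_1 x H_2 x H_3 x H_4 x H_5) = 14 * 14 * 9 * 8 * 13
= 196 * 9 * 8 * 13
= 1764 * 8 * 13
= 14112 * 13
= 183456

183456


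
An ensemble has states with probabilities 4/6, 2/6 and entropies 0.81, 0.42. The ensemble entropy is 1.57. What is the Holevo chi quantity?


chi = S(rho) - sum_i p_i * S(rho_i)
Weighted entropy = 4/6 * 0.81 + 2/6 * 0.42
= 0.6800
chi = 1.57 - 0.6800
= 0.8900

0.8900


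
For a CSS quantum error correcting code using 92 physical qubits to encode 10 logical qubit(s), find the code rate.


Code rate R = k/n
= 10/92
= 0.1087

0.1087


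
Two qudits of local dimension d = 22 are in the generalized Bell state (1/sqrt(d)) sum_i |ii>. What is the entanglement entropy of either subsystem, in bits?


For a maximally entangled state in d x d:
S = log2(d) = log2(22)
= 4.4594

4.4594


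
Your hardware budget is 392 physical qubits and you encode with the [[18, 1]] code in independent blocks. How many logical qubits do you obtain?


Each code block uses 18 physical qubits for 1 logical qubit(s).
Number of complete blocks = floor(392 / 18) = 21
Logical qubits = 21 * 1
= 21

21


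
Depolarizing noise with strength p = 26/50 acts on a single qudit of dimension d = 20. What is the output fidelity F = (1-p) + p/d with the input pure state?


F = (1-p) + p/d
= (1 - 0.5200) + 0.5200/20
= 0.4800 + 0.0260
= 0.5060

0.5060


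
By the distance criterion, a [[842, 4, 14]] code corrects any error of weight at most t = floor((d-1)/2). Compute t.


Code parameters: [[842, 4, 14]], distance d = 14.
Number of correctable errors = floor((d-1)/2)
= floor((14 - 1)/2)
= floor(13/2)
= 6

6


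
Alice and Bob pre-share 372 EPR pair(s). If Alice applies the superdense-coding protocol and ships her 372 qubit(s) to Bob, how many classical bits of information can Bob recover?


Superdense coding allows 2 classical bits per shared entangled pair.
372 pair(s) -> 2 * 372 = 744 classical bits

744


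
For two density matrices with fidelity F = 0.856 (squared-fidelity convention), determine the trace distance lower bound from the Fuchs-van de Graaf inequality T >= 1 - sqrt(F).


Fuchs-van de Graaf (squared-fidelity convention): 1 - sqrt(F) <= T <= sqrt(1 - F).
Lower bound: T >= 1 - sqrt(F)
sqrt(F) = sqrt(0.856) = 0.9252
T >= 1 - 0.9252
T >= 0.0748

0.0748


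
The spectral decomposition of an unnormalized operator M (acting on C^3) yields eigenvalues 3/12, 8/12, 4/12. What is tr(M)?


tr(M) = sum of eigenvalues
= 3/12 + 8/12 + 4/12
= 15/12
= 1.2500

1.2500


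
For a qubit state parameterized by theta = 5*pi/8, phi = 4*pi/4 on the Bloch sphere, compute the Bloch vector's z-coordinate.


theta = 1.9635, phi = 3.1416
r_z = cos(theta) = -0.3827

-0.3827


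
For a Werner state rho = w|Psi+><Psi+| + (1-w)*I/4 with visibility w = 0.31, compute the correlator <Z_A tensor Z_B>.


|Psi+> = (|01> + |10>)/sqrt(2)
For the pure Bell state, <Z_A Z_B> = -1 (Bell-state Pauli correlator).
The maximally-mixed part I/4 has tr(I/4 * P tensor P) = 0 for any traceless Pauli P.
So <Z_A Z_B>_rho = w * (-1) + (1 - w) * 0
= 0.31 * (-1)
= -0.3100

-0.3100


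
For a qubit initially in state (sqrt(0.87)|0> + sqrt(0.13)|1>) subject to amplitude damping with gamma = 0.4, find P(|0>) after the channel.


For amplitude damping with parameter gamma on state sqrt(a)|0> + sqrt(b)|1>:
alpha^2 = 0.87, beta^2 = 0.13
P(|0>) = alpha^2 + gamma * beta^2
= 0.87 + 0.4 * 0.13
= 0.87 + 0.0520
= 0.9220

0.9220


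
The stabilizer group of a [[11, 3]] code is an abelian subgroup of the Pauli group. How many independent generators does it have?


For an [[n,k]] stabilizer code:
Number of stabilizer generators = n - k
= 11 - 3
= 8

8


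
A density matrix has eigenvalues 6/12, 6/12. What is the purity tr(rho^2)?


tr(rho^2) = sum of eigenvalues squared
= (6/12)^2 + (6/12)^2
= (36 + 36) / 144
= 72/144
= 0.5000

0.5000


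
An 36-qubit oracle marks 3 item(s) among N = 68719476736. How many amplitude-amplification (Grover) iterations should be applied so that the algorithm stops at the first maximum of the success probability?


After j Grover iterations the success probability is P(j) = sin^2((2j+1)*theta), where sin(theta) = sqrt(k/N).
N = 2^36 = 68719476736, k = 3
sin(theta) = sqrt(k/N) = 6.60724948e-06
theta = arcsin(sqrt(k/N)) = 6.60724948e-06 rad
P(j) reaches its first maximum when (2j+1)*theta is as close as possible to pi/2, i.e. j = round(pi/(4*theta) - 1/2).
pi/(4*theta) - 1/2 = 118868.6551
(For comparison, the common estimate pi/4 * sqrt(N/k) = 118869.1551; the exact maximiser is used here.)
Optimal iterations = 118869

118869


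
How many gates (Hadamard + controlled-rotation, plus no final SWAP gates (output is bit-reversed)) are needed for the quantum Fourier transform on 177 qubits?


Hadamard gates: 177
Controlled rotations: n*(n-1)/2 = 177*176/2 = 15576
SWAP gates: 0 (omitted)
Total = 177 + 15576
= 15753

15753


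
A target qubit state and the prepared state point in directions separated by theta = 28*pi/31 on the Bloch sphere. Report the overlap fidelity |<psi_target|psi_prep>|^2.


For states separated by angle theta on Bloch sphere:
F = cos^2(theta/2)
theta = 28*pi/31 = 2.8376
theta/2 = 1.4188
cos(theta/2) = 0.1514
F = 0.0229

0.0229


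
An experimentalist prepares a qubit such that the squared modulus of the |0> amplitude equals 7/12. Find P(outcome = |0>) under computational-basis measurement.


|alpha|^2 = 7/12 = 0.5833
|beta|^2 = 1 - 7/12 = 5/12 = 0.4167
P(|0>) = |alpha|^2 = 0.5833

0.5833


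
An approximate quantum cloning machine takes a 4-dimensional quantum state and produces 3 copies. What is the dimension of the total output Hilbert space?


Output space = H^(tensor 3) where dim(H) = 4
dim = 4^3
= 16 (after 2 factors)
= 64 (after 3 factors)
= 64

64


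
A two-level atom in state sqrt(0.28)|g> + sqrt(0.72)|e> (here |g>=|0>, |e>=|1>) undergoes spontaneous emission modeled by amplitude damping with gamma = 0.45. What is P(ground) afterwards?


For amplitude damping with parameter gamma on state sqrt(a)|0> + sqrt(b)|1>:
alpha^2 = 0.28, beta^2 = 0.72
P(|0>) = alpha^2 + gamma * beta^2
= 0.28 + 0.45 * 0.72
= 0.28 + 0.3240
= 0.6040

0.6040


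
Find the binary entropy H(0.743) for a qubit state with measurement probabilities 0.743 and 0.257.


S = -p*log2(p) - (1-p)*log2(1-p)
p = 0.7430, 1-p = 0.2570
= -0.7430 * log2(0.7430) - 0.2570 * log2(0.2570)
= -(-0.3184) - (-0.5038)
= 0.8222

0.8222


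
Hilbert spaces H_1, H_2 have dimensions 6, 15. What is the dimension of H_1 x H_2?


dim(H_1 x H_2) = 6 * 15
= 90

90


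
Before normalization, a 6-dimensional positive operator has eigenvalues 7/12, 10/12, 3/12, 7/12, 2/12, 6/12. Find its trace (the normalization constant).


tr(M) = sum of eigenvalues
= 7/12 + 10/12 + 3/12 + 7/12 + 2/12 + 6/12
= 35/12
= 2.9167

2.9167


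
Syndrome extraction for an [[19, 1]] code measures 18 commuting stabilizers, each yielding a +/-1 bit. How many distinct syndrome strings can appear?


Each stabilizer generator gives a binary (+1 or -1) measurement outcome.
With 18 independent generators:
Total syndromes = 2^18
= 262144

262144


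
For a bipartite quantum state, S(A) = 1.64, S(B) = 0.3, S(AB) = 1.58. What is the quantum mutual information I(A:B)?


I(A:B) = S(A) + S(B) - S(AB)
= 1.64 + 0.3 - 1.58
= 0.3600

0.3600


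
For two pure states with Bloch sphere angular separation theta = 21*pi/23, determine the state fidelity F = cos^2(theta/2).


For states separated by angle theta on Bloch sphere:
F = cos^2(theta/2)
theta = 21*pi/23 = 2.8684
theta/2 = 1.4342
cos(theta/2) = 0.1362
F = 0.0185

0.0185


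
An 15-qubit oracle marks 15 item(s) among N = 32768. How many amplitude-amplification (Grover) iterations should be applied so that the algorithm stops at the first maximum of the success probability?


After j Grover iterations the success probability is P(j) = sin^2((2j+1)*theta), where sin(theta) = sqrt(k/N).
N = 2^15 = 32768, k = 15
sin(theta) = sqrt(k/N) = 0.0213954124
theta = arcsin(sqrt(k/N)) = 0.02139704508 rad
P(j) reaches its first maximum when (2j+1)*theta is as close as possible to pi/2, i.e. j = round(pi/(4*theta) - 1/2).
pi/(4*theta) - 1/2 = 36.2059
(For comparison, the common estimate pi/4 * sqrt(N/k) = 36.7087; the exact maximiser is used here.)
Optimal iterations = 36

36


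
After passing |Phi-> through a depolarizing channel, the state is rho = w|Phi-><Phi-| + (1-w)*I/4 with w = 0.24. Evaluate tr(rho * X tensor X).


|Phi-> = (|00> - |11>)/sqrt(2)
For the pure Bell state, <X_A X_B> = -1 (Bell-state Pauli correlator).
The maximally-mixed part I/4 has tr(I/4 * P tensor P) = 0 for any traceless Pauli P.
So <X_A X_B>_rho = w * (-1) + (1 - w) * 0
= 0.24 * (-1)
= -0.2400

-0.2400


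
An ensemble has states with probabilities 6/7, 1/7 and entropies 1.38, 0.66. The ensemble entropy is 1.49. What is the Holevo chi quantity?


chi = S(rho) - sum_i p_i * S(rho_i)
Weighted entropy = 6/7 * 1.38 + 1/7 * 0.66
= 1.2771
chi = 1.49 - 1.2771
= 0.2129

0.2129


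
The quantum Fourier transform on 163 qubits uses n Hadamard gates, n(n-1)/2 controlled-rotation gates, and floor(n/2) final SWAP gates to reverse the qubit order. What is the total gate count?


Hadamard gates: 163
Controlled rotations: n*(n-1)/2 = 163*162/2 = 13203
SWAP gates: floor(n/2) = floor(163/2) = 81
Total = 163 + 13203 + 81
= 13447

13447


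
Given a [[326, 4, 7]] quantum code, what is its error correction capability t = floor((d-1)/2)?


Code parameters: [[326, 4, 7]], distance d = 7.
Number of correctable errors = floor((d-1)/2)
= floor((7 - 1)/2)
= floor(6/2)
= 3

3


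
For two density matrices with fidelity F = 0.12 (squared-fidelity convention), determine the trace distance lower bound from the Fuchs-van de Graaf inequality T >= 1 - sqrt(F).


Fuchs-van de Graaf (squared-fidelity convention): 1 - sqrt(F) <= T <= sqrt(1 - F).
Lower bound: T >= 1 - sqrt(F)
sqrt(F) = sqrt(0.12) = 0.3464
T >= 1 - 0.3464
T >= 0.6536

0.6536


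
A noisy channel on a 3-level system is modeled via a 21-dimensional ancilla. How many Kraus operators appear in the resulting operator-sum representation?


Tracing out the environment in an orthonormal basis {|i>_E} gives Kraus operators K_i = <i|_E U |0>_E.
Number of Kraus operators = dim(H_env) = d_env
= 21

21


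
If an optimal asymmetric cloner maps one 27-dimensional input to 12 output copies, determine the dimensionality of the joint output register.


Output space = H^(tensor 12) where dim(H) = 27
dim = 27^12
= 729 (after 2 factors)
= 19683 (after 3 factors)
= 531441 (after 4 factors)
= 14348907 (after 5 factors)
= 387420489 (after 6 factors)
= 10460353203 (after 7 factors)
= 282429536481 (after 8 factors)
= 7625597484987 (after 9 factors)
= 205891132094649 (after 10 factors)
= 5559060566555523 (after 11 factors)
= 150094635296999121 (after 12 factors)
= 150094635296999121

150094635296999121


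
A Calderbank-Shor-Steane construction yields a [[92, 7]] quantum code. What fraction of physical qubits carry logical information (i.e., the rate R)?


Code rate R = k/n
= 7/92
= 0.0761

0.0761


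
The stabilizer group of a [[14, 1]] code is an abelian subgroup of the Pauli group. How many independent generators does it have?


For an [[n,k]] stabilizer code:
Number of stabilizer generators = n - k
= 14 - 1
= 13

13


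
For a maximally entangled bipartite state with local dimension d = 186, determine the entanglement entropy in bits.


For a maximally entangled state in d x d:
S = log2(d) = log2(186)
= 7.5392

7.5392


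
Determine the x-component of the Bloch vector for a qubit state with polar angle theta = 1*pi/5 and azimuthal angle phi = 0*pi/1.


theta = 0.6283, phi = 0.0000
r_x = sin(theta)*cos(phi) = 0.5878 * 1.0000
r_x = 0.5878

0.5878


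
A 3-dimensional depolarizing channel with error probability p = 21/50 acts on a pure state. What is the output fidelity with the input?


F = (1-p) + p/d
= (1 - 0.4200) + 0.4200/3
= 0.5800 + 0.1400
= 0.7200

0.7200


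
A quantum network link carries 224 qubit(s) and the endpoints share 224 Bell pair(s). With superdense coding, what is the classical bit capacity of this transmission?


Superdense coding allows 2 classical bits per shared entangled pair.
224 pair(s) -> 2 * 224 = 448 classical bits

448


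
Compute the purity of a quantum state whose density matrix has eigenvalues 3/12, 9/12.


tr(rho^2) = sum of eigenvalues squared
= (3/12)^2 + (9/12)^2
= (9 + 81) / 144
= 90/144
= 0.6250

0.6250


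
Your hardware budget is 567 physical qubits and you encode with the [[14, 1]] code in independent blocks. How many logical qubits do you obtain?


Each code block uses 14 physical qubits for 1 logical qubit(s).
Number of complete blocks = floor(567 / 14) = 40
Logical qubits = 40 * 1
= 40

40


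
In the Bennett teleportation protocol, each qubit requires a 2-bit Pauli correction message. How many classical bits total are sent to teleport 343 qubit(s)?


Quantum teleportation requires 2 classical bits per qubit teleported.
343 qubit(s) -> 2 * 343 = 686 classical bits

686


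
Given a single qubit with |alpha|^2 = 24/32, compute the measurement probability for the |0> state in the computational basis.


|alpha|^2 = 24/32 = 0.7500
|beta|^2 = 1 - 24/32 = 8/32 = 0.2500
P(|0>) = |alpha|^2 = 0.7500

0.7500


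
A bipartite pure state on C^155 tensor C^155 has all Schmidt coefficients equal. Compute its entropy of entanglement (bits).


For a maximally entangled state in d x d:
S = log2(d) = log2(155)
= 7.2761

7.2761


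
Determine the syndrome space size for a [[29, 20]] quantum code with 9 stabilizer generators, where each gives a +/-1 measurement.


Each stabilizer generator gives a binary (+1 or -1) measurement outcome.
With 9 independent generators:
Total syndromes = 2^9
= 512

512


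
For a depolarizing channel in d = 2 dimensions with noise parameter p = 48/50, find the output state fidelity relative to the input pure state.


F = (1-p) + p/d
= (1 - 0.9600) + 0.9600/2
= 0.0400 + 0.4800
= 0.5200

0.5200


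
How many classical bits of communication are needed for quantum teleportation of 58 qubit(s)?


Quantum teleportation requires 2 classical bits per qubit teleported.
58 qubit(s) -> 2 * 58 = 116 classical bits

116


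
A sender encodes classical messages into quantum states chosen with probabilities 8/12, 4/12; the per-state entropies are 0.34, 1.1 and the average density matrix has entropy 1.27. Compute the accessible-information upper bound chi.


chi = S(rho) - sum_i p_i * S(rho_i)
Weighted entropy = 8/12 * 0.34 + 4/12 * 1.1
= 0.5933
chi = 1.27 - 0.5933
= 0.6767

0.6767


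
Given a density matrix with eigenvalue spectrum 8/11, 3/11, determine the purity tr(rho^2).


tr(rho^2) = sum of eigenvalues squared
= (8/11)^2 + (3/11)^2
= (64 + 9) / 121
= 73/121
= 0.6033

0.6033


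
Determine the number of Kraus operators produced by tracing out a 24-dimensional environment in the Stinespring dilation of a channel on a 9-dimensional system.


Tracing out the environment in an orthonormal basis {|i>_E} gives Kraus operators K_i = <i|_E U |0>_E.
Number of Kraus operators = dim(H_env) = d_env
= 24

24


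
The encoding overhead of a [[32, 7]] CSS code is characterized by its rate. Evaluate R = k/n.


Code rate R = k/n
= 7/32
= 0.2188

0.2188


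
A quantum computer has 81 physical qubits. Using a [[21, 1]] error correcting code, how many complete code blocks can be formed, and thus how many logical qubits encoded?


Each code block uses 21 physical qubits for 1 logical qubit(s).
Number of complete blocks = floor(81 / 21) = 3
Logical qubits = 3 * 1
= 3

3


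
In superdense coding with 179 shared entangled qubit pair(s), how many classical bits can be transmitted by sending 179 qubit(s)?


Superdense coding allows 2 classical bits per shared entangled pair.
179 pair(s) -> 2 * 179 = 358 classical bits

358


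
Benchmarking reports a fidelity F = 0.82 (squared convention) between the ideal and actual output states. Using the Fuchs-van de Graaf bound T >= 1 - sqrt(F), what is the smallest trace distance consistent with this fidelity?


Fuchs-van de Graaf (squared-fidelity convention): 1 - sqrt(F) <= T <= sqrt(1 - F).
Lower bound: T >= 1 - sqrt(F)
sqrt(F) = sqrt(0.82) = 0.9055
T >= 1 - 0.9055
T >= 0.0945

0.0945


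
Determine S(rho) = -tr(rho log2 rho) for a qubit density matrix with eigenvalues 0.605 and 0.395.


S = -p*log2(p) - (1-p)*log2(1-p)
p = 0.6050, 1-p = 0.3950
= -0.6050 * log2(0.6050) - 0.3950 * log2(0.3950)
= -(-0.4386) - (-0.5293)
= 0.9680

0.9680


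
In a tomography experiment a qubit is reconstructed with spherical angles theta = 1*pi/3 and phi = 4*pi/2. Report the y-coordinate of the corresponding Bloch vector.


theta = 1.0472, phi = 6.2832
r_y = sin(theta)*sin(phi) = 0.8660 * 0.0000
r_y = 0.0000

0.0000


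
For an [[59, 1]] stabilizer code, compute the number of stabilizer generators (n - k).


For an [[n,k]] stabilizer code:
Number of stabilizer generators = n - k
= 59 - 1
= 58

58


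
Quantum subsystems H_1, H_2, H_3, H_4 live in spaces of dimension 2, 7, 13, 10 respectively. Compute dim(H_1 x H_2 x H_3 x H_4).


dim(H_1 x H_2 x H_3 x H_4) = 2 * 7 * 13 * 10
= 14 * 13 * 10
= 182 * 10
= 1820

1820


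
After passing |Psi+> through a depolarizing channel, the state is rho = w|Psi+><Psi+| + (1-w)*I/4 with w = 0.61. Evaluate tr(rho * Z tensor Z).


|Psi+> = (|01> + |10>)/sqrt(2)
For the pure Bell state, <Z_A Z_B> = -1 (Bell-state Pauli correlator).
The maximally-mixed part I/4 has tr(I/4 * P tensor P) = 0 for any traceless Pauli P.
So <Z_A Z_B>_rho = w * (-1) + (1 - w) * 0
= 0.61 * (-1)
= -0.6100

-0.6100


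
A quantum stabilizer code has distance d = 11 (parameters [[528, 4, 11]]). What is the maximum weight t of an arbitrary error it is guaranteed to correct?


Code parameters: [[528, 4, 11]], distance d = 11.
Number of correctable errors = floor((d-1)/2)
= floor((11 - 1)/2)
= floor(10/2)
= 5

5


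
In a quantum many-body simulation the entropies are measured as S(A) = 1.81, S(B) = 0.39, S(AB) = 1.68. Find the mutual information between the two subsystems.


I(A:B) = S(A) + S(B) - S(AB)
= 1.81 + 0.39 - 1.68
= 0.5200

0.5200


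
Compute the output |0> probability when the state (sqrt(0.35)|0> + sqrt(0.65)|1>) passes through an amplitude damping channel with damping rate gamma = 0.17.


For amplitude damping with parameter gamma on state sqrt(a)|0> + sqrt(b)|1>:
alpha^2 = 0.35, beta^2 = 0.65
P(|0>) = alpha^2 + gamma * beta^2
= 0.35 + 0.17 * 0.65
= 0.35 + 0.1105
= 0.4605

0.4605


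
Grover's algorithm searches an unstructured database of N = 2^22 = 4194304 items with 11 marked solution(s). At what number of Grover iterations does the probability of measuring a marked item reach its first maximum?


After j Grover iterations the success probability is P(j) = sin^2((2j+1)*theta), where sin(theta) = sqrt(k/N).
N = 2^22 = 4194304, k = 11
sin(theta) = sqrt(k/N) = 0.001619445698
theta = arcsin(sqrt(k/N)) = 0.001619446406 rad
P(j) reaches its first maximum when (2j+1)*theta is as close as possible to pi/2, i.e. j = round(pi/(4*theta) - 1/2).
pi/(4*theta) - 1/2 = 484.4794
(For comparison, the common estimate pi/4 * sqrt(N/k) = 484.9796; the exact maximiser is used here.)
Optimal iterations = 484

484


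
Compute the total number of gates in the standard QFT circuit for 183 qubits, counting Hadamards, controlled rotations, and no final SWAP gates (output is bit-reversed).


Hadamard gates: 183
Controlled rotations: n*(n-1)/2 = 183*182/2 = 16653
SWAP gates: 0 (omitted)
Total = 183 + 16653
= 16836

16836


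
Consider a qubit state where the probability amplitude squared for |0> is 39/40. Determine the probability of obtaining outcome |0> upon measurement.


|alpha|^2 = 39/40 = 0.9750
|beta|^2 = 1 - 39/40 = 1/40 = 0.0250
P(|0>) = |alpha|^2 = 0.9750

0.9750


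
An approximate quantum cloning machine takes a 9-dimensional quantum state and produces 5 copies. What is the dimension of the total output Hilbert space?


Output space = H^(tensor 5) where dim(H) = 9
dim = 9^5
= 81 (after 2 factors)
= 729 (after 3 factors)
= 6561 (after 4 factors)
= 59049 (after 5 factors)
= 59049

59049


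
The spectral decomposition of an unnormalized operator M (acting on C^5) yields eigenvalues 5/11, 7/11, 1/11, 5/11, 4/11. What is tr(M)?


tr(M) = sum of eigenvalues
= 5/11 + 7/11 + 1/11 + 5/11 + 4/11
= 22/11
= 2.0000

2.0000


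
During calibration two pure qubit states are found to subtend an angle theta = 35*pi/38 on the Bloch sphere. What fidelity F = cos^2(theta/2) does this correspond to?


For states separated by angle theta on Bloch sphere:
F = cos^2(theta/2)
theta = 35*pi/38 = 2.8936
theta/2 = 1.4468
cos(theta/2) = 0.1237
F = 0.0153

0.0153


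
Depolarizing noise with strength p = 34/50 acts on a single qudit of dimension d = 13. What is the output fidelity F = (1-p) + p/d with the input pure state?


F = (1-p) + p/d
= (1 - 0.6800) + 0.6800/13
= 0.3200 + 0.0523
= 0.3723

0.3723


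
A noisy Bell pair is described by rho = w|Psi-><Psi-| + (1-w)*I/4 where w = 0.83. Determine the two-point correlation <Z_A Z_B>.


|Psi-> = (|01> - |10>)/sqrt(2)
For the pure Bell state, <Z_A Z_B> = -1 (Bell-state Pauli correlator).
The maximally-mixed part I/4 has tr(I/4 * P tensor P) = 0 for any traceless Pauli P.
So <Z_A Z_B>_rho = w * (-1) + (1 - w) * 0
= 0.83 * (-1)
= -0.8300

-0.8300


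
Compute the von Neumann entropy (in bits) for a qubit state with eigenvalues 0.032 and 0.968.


S = -p*log2(p) - (1-p)*log2(1-p)
p = 0.0320, 1-p = 0.9680
= -0.0320 * log2(0.0320) - 0.9680 * log2(0.9680)
= -(-0.1589) - (-0.0454)
= 0.2043

0.2043


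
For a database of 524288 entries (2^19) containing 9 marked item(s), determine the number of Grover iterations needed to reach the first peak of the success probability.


After j Grover iterations the success probability is P(j) = sin^2((2j+1)*theta), where sin(theta) = sqrt(k/N).
N = 2^19 = 524288, k = 9
sin(theta) = sqrt(k/N) = 0.004143203796
theta = arcsin(sqrt(k/N)) = 0.00414321565 rad
P(j) reaches its first maximum when (2j+1)*theta is as close as possible to pi/2, i.e. j = round(pi/(4*theta) - 1/2).
pi/(4*theta) - 1/2 = 189.0625
(For comparison, the common estimate pi/4 * sqrt(N/k) = 189.5630; the exact maximiser is used here.)
Optimal iterations = 189

189


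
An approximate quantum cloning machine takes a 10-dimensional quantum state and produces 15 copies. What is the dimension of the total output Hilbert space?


Output space = H^(tensor 15) where dim(H) = 10
dim = 10^15
= 100 (after 2 factors)
= 1000 (after 3 factors)
= 10000 (after 4 factors)
= 100000 (after 5 factors)
= 1000000 (after 6 factors)
= 10000000 (after 7 factors)
= 100000000 (after 8 factors)
= 1000000000 (after 9 factors)
= 10000000000 (after 10 factors)
= 100000000000 (after 11 factors)
= 1000000000000 (after 12 factors)
= 10000000000000 (after 13 factors)
= 100000000000000 (after 14 factors)
= 1000000000000000 (after 15 factors)
= 1000000000000000

1000000000000000


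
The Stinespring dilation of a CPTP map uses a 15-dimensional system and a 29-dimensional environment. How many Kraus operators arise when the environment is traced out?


Tracing out the environment in an orthonormal basis {|i>_E} gives Kraus operators K_i = <i|_E U |0>_E.
Number of Kraus operators = dim(H_env) = d_env
= 29

29


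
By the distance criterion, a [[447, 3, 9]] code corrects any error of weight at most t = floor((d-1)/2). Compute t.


Code parameters: [[447, 3, 9]], distance d = 9.
Number of correctable errors = floor((d-1)/2)
= floor((9 - 1)/2)
= floor(8/2)
= 4

4


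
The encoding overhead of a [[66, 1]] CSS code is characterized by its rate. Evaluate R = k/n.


Code rate R = k/n
= 1/66
= 0.0152

0.0152


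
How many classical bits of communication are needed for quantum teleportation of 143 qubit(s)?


Quantum teleportation requires 2 classical bits per qubit teleported.
143 qubit(s) -> 2 * 143 = 286 classical bits

286


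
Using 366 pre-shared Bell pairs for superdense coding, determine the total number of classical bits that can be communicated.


Superdense coding allows 2 classical bits per shared entangled pair.
366 pair(s) -> 2 * 366 = 732 classical bits

732


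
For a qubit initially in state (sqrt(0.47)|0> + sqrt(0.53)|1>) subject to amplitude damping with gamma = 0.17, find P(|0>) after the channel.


For amplitude damping with parameter gamma on state sqrt(a)|0> + sqrt(b)|1>:
alpha^2 = 0.47, beta^2 = 0.53
P(|0>) = alpha^2 + gamma * beta^2
= 0.47 + 0.17 * 0.53
= 0.47 + 0.0901
= 0.5601

0.5601


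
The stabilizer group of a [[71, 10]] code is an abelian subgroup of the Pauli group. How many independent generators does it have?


For an [[n,k]] stabilizer code:
Number of stabilizer generators = n - k
= 71 - 10
= 61

61


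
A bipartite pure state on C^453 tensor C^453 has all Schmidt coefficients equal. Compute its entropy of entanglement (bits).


For a maximally entangled state in d x d:
S = log2(d) = log2(453)
= 8.8234

8.8234


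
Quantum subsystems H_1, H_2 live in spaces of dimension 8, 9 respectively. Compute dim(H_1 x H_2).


dim(H_1 x H_2) = 8 * 9
= 72

72


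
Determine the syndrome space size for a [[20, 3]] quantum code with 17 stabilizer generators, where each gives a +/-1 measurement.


Each stabilizer generator gives a binary (+1 or -1) measurement outcome.
With 17 independent generators:
Total syndromes = 2^17
= 131072

131072


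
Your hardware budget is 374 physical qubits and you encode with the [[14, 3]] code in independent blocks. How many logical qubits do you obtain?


Each code block uses 14 physical qubits for 3 logical qubit(s).
Number of complete blocks = floor(374 / 14) = 26
Logical qubits = 26 * 3
= 78

78


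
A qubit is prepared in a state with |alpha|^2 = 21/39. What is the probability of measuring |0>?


|alpha|^2 = 21/39 = 0.5385
|beta|^2 = 1 - 21/39 = 18/39 = 0.4615
P(|0>) = |alpha|^2 = 0.5385

0.5385


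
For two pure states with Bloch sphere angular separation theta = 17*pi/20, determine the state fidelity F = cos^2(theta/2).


For states separated by angle theta on Bloch sphere:
F = cos^2(theta/2)
theta = 17*pi/20 = 2.6704
theta/2 = 1.3352
cos(theta/2) = 0.2334
F = 0.0545

0.0545
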